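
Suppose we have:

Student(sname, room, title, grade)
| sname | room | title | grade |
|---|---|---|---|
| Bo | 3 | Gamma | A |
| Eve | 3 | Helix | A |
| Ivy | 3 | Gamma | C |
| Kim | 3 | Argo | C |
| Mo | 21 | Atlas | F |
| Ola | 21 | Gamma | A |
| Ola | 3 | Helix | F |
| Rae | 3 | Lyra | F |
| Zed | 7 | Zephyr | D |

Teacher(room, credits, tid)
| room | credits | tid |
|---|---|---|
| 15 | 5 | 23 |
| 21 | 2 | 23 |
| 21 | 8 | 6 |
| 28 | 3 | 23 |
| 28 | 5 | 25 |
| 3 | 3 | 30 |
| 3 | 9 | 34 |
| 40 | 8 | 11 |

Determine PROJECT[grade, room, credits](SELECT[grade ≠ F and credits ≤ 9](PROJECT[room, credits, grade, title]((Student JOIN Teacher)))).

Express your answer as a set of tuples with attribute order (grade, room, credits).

Joining Student and Teacher on room yields {(Bo, 3, Gamma, A, 3, 30), (Bo, 3, Gamma, A, 9, 34), (Eve, 3, Helix, A, 3, 30), (Eve, 3, Helix, A, 9, 34), (Ivy, 3, Gamma, C, 3, 30), (Ivy, 3, Gamma, C, 9, 34), (Kim, 3, Argo, C, 3, 30), (Kim, 3, Argo, C, 9, 34), (Mo, 21, Atlas, F, 2, 23), (Mo, 21, Atlas, F, 8, 6), (Ola, 21, Gamma, A, 2, 23), (Ola, 21, Gamma, A, 8, 6), (Ola, 3, Helix, F, 3, 30), (Ola, 3, Helix, F, 9, 34), (Rae, 3, Lyra, F, 3, 30), (Rae, 3, Lyra, F, 9, 34)}.
Projecting to room, credits, grade, title: {(21, 2, A, Gamma), (21, 2, F, Atlas), (21, 8, A, Gamma), (21, 8, F, Atlas), (3, 3, A, Gamma), (3, 3, A, Helix), (3, 3, C, Argo), (3, 3, C, Gamma), (3, 3, F, Helix), (3, 3, F, Lyra), (3, 9, A, Gamma), (3, 9, A, Helix), (3, 9, C, Argo), (3, 9, C, Gamma), (3, 9, F, Helix), (3, 9, F, Lyra)}
Selection grade ≠ F and credits ≤ 9: {(21, 2, A, Gamma), (21, 8, A, Gamma), (3, 3, A, Gamma), (3, 3, A, Helix), (3, 3, C, Argo), (3, 3, C, Gamma), (3, 9, A, Gamma), (3, 9, A, Helix), (3, 9, C, Argo), (3, 9, C, Gamma)}
Projecting to grade, room, credits (4 duplicate(s) eliminated): {(A, 21, 2), (A, 21, 8), (A, 3, 3), (A, 3, 9), (C, 3, 3), (C, 3, 9)}

{(A, 21, 2), (A, 21, 8), (A, 3, 3), (A, 3, 9), (C, 3, 3), (C, 3, 9)}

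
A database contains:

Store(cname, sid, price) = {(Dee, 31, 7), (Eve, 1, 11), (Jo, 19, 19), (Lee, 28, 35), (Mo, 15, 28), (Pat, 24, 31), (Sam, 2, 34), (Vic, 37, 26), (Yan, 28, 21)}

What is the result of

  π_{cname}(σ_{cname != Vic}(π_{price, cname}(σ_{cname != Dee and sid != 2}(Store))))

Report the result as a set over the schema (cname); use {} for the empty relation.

{Eve, Jo, Lee, Mo, Pat, Yan}

Apply σ_{cname != Dee and sid != 2}; surviving tuples: {(Eve, 1, 11), (Jo, 19, 19), (Lee, 28, 35), (Mo, 15, 28), (Pat, 24, 31), (Vic, 37, 26), (Yan, 28, 21)}
Keep only column(s) price, cname: {(11, Eve), (19, Jo), (21, Yan), (26, Vic), (28, Mo), (31, Pat), (35, Lee)}
Apply σ_{cname != Vic}; surviving tuples: {(11, Eve), (19, Jo), (21, Yan), (28, Mo), (31, Pat), (35, Lee)}
Keep only column(s) cname: {Eve, Jo, Lee, Mo, Pat, Yan}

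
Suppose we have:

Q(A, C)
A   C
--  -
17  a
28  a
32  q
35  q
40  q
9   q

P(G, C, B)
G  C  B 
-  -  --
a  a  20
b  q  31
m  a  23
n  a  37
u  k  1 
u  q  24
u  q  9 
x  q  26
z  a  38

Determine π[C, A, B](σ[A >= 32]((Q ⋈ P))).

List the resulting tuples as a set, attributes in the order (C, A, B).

Joining Q and P on C yields {(17, a, a, 20), (17, a, m, 23), (17, a, n, 37), (17, a, z, 38), (28, a, a, 20), (28, a, m, 23), (28, a, n, 37), (28, a, z, 38), (32, q, b, 31), (32, q, u, 24), (32, q, u, 9), (32, q, x, 26), (35, q, b, 31), (35, q, u, 24), (35, q, u, 9), (35, q, x, 26), (40, q, b, 31), (40, q, u, 24), (40, q, u, 9), (40, q, x, 26), (9, q, b, 31), (9, q, u, 24), (9, q, u, 9), (9, q, x, 26)}.
σ[A >= 32]: keep tuples satisfying A >= 32 → {(32, q, b, 31), (32, q, u, 24), (32, q, u, 9), (32, q, x, 26), (35, q, b, 31), (35, q, u, 24), (35, q, u, 9), (35, q, x, 26), (40, q, b, 31), (40, q, u, 24), (40, q, u, 9), (40, q, x, 26)}
Projecting to C, A, B: {(q, 32, 24), (q, 32, 26), (q, 32, 31), (q, 32, 9), (q, 35, 24), (q, 35, 26), (q, 35, 31), (q, 35, 9), (q, 40, 24), (q, 40, 26), (q, 40, 31), (q, 40, 9)}

{(q, 32, 24), (q, 32, 26), (q, 32, 31), (q, 32, 9), (q, 35, 24), (q, 35, 26), (q, 35, 31), (q, 35, 9), (q, 40, 24), (q, 40, 26), (q, 40, 31), (q, 40, 9)}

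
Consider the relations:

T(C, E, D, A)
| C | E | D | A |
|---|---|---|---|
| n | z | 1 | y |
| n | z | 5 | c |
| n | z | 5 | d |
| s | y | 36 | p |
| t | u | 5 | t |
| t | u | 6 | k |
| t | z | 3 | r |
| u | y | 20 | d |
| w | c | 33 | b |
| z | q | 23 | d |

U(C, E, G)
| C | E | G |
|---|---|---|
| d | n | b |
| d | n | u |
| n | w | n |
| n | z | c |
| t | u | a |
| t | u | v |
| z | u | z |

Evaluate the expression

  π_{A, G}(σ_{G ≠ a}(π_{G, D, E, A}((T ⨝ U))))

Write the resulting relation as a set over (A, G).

T ⋈ U (natural join on C, E): {(n, z, 1, y, c), (n, z, 5, c, c), (n, z, 5, d, c), (t, u, 5, t, a), (t, u, 5, t, v), (t, u, 6, k, a), (t, u, 6, k, v)}
π[G, D, E, A]: project onto (G, D, E, A) → {(a, 5, u, t), (a, 6, u, k), (c, 1, z, y), (c, 5, z, c), (c, 5, z, d), (v, 5, u, t), (v, 6, u, k)}
Selection G ≠ a: {(c, 1, z, y), (c, 5, z, c), (c, 5, z, d), (v, 5, u, t), (v, 6, u, k)}
π[A, G]: project onto (A, G) → {(c, c), (d, c), (k, v), (t, v), (y, c)}

{(c, c), (d, c), (k, v), (t, v), (y, c)}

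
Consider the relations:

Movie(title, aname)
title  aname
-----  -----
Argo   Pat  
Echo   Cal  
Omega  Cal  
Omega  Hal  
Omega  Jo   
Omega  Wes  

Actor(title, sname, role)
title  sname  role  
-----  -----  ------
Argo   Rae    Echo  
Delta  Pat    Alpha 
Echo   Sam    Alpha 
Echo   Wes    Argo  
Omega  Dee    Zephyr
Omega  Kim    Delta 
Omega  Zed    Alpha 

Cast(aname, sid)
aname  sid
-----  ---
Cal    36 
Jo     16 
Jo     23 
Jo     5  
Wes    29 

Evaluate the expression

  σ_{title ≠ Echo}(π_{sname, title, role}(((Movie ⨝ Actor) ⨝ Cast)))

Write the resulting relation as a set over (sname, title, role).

Joining Movie and Actor on title yields {(Argo, Pat, Rae, Echo), (Echo, Cal, Sam, Alpha), (Echo, Cal, Wes, Argo), (Omega, Cal, Dee, Zephyr), (Omega, Cal, Kim, Delta), (Omega, Cal, Zed, Alpha), (Omega, Hal, Dee, Zephyr), (Omega, Hal, Kim, Delta), (Omega, Hal, Zed, Alpha), (Omega, Jo, Dee, Zephyr), (Omega, Jo, Kim, Delta), (Omega, Jo, Zed, Alpha), (Omega, Wes, Dee, Zephyr), (Omega, Wes, Kim, Delta), (Omega, Wes, Zed, Alpha)}.
Joining (Movie ⨝ Actor) and Cast on aname yields {(Echo, Cal, Sam, Alpha, 36), (Echo, Cal, Wes, Argo, 36), (Omega, Cal, Dee, Zephyr, 36), (Omega, Cal, Kim, Delta, 36), (Omega, Cal, Zed, Alpha, 36), (Omega, Jo, Dee, Zephyr, 16), (Omega, Jo, Dee, Zephyr, 23), (Omega, Jo, Dee, Zephyr, 5), (Omega, Jo, Kim, Delta, 16), (Omega, Jo, Kim, Delta, 23), (Omega, Jo, Kim, Delta, 5), (Omega, Jo, Zed, Alpha, 16), (Omega, Jo, Zed, Alpha, 23), (Omega, Jo, Zed, Alpha, 5), (Omega, Wes, Dee, Zephyr, 29), (Omega, Wes, Kim, Delta, 29), (Omega, Wes, Zed, Alpha, 29)}.
Projecting to sname, title, role (12 duplicate(s) eliminated): {(Dee, Omega, Zephyr), (Kim, Omega, Delta), (Sam, Echo, Alpha), (Wes, Echo, Argo), (Zed, Omega, Alpha)}
Filtering on title ≠ Echo leaves {(Dee, Omega, Zephyr), (Kim, Omega, Delta), (Zed, Omega, Alpha)}.

{(Dee, Omega, Zephyr), (Kim, Omega, Delta), (Zed, Omega, Alpha)}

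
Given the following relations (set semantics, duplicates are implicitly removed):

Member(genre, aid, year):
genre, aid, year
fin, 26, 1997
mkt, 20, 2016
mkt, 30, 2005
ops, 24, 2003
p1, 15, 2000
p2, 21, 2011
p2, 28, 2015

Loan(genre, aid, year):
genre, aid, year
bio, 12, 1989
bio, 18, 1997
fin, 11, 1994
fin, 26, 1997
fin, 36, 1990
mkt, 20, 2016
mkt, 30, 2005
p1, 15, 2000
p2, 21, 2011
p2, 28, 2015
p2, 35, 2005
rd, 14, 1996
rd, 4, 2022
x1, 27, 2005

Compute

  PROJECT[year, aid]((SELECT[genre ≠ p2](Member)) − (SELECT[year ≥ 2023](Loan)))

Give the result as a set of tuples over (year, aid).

{(1997, 26), (2000, 15), (2003, 24), (2005, 30), (2016, 20)}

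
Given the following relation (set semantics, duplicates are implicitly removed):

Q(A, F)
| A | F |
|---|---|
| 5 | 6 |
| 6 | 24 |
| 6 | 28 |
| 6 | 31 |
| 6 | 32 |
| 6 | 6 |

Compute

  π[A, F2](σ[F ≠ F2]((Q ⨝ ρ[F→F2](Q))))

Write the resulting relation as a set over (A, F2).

ρ[F→F2]: schema becomes (A, F2); tuples unchanged.
Joining Q and ρ[F→F2](Q) on A yields {(5, 6, 6), (6, 24, 24), (6, 24, 28), (6, 24, 31), (6, 24, 32), (6, 24, 6), (6, 28, 24), (6, 28, 28), (6, 28, 31), (6, 28, 32), (6, 28, 6), (6, 31, 24), (6, 31, 28), (6, 31, 31), (6, 31, 32), (6, 31, 6), (6, 32, 24), (6, 32, 28), (6, 32, 31), (6, 32, 32), (6, 32, 6), (6, 6, 24), (6, 6, 28), (6, 6, 31), (6, 6, 32), (6, 6, 6)}.
σ[F ≠ F2]: keep tuples satisfying F ≠ F2 → {(6, 24, 28), (6, 24, 31), (6, 24, 32), (6, 24, 6), (6, 28, 24), (6, 28, 31), (6, 28, 32), (6, 28, 6), (6, 31, 24), (6, 31, 28), (6, 31, 32), (6, 31, 6), (6, 32, 24), (6, 32, 28), (6, 32, 31), (6, 32, 6), (6, 6, 24), (6, 6, 28), (6, 6, 31), (6, 6, 32)}
Keep only column(s) A, F2 (15 duplicate(s) eliminated): {(6, 24), (6, 28), (6, 31), (6, 32), (6, 6)}

{(6, 24), (6, 28), (6, 31), (6, 32), (6, 6)}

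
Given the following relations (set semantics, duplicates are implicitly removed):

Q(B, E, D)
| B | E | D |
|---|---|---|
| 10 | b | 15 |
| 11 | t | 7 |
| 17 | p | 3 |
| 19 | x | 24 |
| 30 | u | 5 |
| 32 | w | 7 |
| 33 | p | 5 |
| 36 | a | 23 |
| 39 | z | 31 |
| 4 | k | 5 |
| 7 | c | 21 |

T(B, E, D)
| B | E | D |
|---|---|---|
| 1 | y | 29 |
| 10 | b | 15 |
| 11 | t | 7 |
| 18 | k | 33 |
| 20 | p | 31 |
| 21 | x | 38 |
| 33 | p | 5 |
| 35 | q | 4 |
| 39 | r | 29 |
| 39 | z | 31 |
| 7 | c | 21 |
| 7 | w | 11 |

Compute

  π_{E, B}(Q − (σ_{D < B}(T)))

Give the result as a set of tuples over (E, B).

{(a, 36), (b, 10), (c, 7), (k, 4), (p, 17), (u, 30), (w, 32), (x, 19)}

σ[D < B]: keep tuples satisfying D < B → {(11, t, 7), (33, p, 5), (35, q, 4), (39, r, 29), (39, z, 31)}
Set difference of the two operands is {(10, b, 15), (17, p, 3), (19, x, 24), (30, u, 5), (32, w, 7), (36, a, 23), (4, k, 5), (7, c, 21)}.
π[E, B]: project onto (E, B) → {(a, 36), (b, 10), (c, 7), (k, 4), (p, 17), (u, 30), (w, 32), (x, 19)}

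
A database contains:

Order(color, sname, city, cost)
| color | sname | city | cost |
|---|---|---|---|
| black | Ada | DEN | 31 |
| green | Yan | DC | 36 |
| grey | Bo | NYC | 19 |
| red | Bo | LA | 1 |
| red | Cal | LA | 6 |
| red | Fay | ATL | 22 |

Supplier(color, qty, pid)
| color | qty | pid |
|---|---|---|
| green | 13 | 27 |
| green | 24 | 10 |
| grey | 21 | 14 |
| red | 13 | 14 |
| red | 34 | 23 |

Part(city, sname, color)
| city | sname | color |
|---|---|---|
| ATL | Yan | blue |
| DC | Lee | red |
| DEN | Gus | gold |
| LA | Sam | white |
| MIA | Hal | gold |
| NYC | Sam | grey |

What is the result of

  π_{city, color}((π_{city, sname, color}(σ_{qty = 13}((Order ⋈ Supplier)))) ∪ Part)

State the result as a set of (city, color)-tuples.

{(ATL, blue), (ATL, red), (DC, green), (DC, red), (DEN, gold), (LA, red), (LA, white), (MIA, gold), (NYC, grey)}

Joining Order and Supplier on color yields {(green, Yan, DC, 36, 13, 27), (green, Yan, DC, 36, 24, 10), (grey, Bo, NYC, 19, 21, 14), (red, Bo, LA, 1, 13, 14), (red, Bo, LA, 1, 34, 23), (red, Cal, LA, 6, 13, 14), (red, Cal, LA, 6, 34, 23), (red, Fay, ATL, 22, 13, 14), (red, Fay, ATL, 22, 34, 23)}.
Selection qty = 13: {(green, Yan, DC, 36, 13, 27), (red, Bo, LA, 1, 13, 14), (red, Cal, LA, 6, 13, 14), (red, Fay, ATL, 22, 13, 14)}
π[city, sname, color]: project onto (city, sname, color) → {(ATL, Fay, red), (DC, Yan, green), (LA, Bo, red), (LA, Cal, red)}
Union: {(ATL, Fay, red), (DC, Yan, green), (LA, Bo, red), (LA, Cal, red)} with {(ATL, Yan, blue), (DC, Lee, red), (DEN, Gus, gold), (LA, Sam, white), (MIA, Hal, gold), (NYC, Sam, grey)} → {(ATL, Fay, red), (ATL, Yan, blue), (DC, Lee, red), (DC, Yan, green), (DEN, Gus, gold), (LA, Bo, red), (LA, Cal, red), (LA, Sam, white), (MIA, Hal, gold), (NYC, Sam, grey)}
π[city, color]: project onto (city, color) (1 duplicate(s) eliminated) → {(ATL, blue), (ATL, red), (DC, green), (DC, red), (DEN, gold), (LA, red), (LA, white), (MIA, gold), (NYC, grey)}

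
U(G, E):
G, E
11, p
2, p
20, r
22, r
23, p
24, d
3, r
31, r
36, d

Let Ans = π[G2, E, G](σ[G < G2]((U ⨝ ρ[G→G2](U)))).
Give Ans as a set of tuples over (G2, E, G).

{(11, p, 2), (20, r, 3), (22, r, 20), (22, r, 3), (23, p, 11), (23, p, 2), (31, r, 20), (31, r, 22), (31, r, 3), (36, d, 24)}

ρ[G→G2]: schema becomes (G2, E); tuples unchanged.
Joining U and ρ[G→G2](U) on E yields {(11, p, 11), (11, p, 2), (11, p, 23), (2, p, 11), (2, p, 2), (2, p, 23), (20, r, 20), (20, r, 22), (20, r, 3), (20, r, 31), (22, r, 20), (22, r, 22), (22, r, 3), (22, r, 31), (23, p, 11), (23, p, 2), (23, p, 23), (24, d, 24), (24, d, 36), (3, r, 20), (3, r, 22), (3, r, 3), (3, r, 31), (31, r, 20), (31, r, 22), (31, r, 3), (31, r, 31), (36, d, 24), (36, d, 36)}.
σ[G < G2]: keep tuples satisfying G < G2 → {(11, p, 23), (2, p, 11), (2, p, 23), (20, r, 22), (20, r, 31), (22, r, 31), (24, d, 36), (3, r, 20), (3, r, 22), (3, r, 31)}
π_{G2, E, G} gives {(11, p, 2), (20, r, 3), (22, r, 20), (22, r, 3), (23, p, 11), (23, p, 2), (31, r, 20), (31, r, 22), (31, r, 3), (36, d, 24)}.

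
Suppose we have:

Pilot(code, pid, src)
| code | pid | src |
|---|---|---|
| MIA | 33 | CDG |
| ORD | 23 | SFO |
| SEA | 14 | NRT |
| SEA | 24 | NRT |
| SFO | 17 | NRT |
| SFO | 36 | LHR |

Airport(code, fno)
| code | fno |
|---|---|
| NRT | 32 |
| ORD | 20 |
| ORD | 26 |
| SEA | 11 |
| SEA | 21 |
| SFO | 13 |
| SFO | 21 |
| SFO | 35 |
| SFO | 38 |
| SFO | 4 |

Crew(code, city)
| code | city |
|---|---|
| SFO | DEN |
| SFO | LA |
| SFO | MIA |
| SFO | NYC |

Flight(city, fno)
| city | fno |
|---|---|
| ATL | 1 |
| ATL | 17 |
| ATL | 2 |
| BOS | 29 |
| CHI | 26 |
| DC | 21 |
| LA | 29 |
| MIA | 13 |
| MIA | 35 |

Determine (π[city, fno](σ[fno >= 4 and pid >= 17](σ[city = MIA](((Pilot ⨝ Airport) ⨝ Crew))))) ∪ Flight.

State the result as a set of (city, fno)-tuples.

{(ATL, 1), (ATL, 17), (ATL, 2), (BOS, 29), (CHI, 26), (DC, 21), (LA, 29), (MIA, 13), (MIA, 21), (MIA, 35), (MIA, 38), (MIA, 4)}

Pilot ⋈ Airport (natural join on code): {(ORD, 23, SFO, 20), (ORD, 23, SFO, 26), (SEA, 14, NRT, 11), (SEA, 14, NRT, 21), (SEA, 24, NRT, 11), (SEA, 24, NRT, 21), (SFO, 17, NRT, 13), (SFO, 17, NRT, 21), (SFO, 17, NRT, 35), (SFO, 17, NRT, 38), (SFO, 17, NRT, 4), (SFO, 36, LHR, 13), (SFO, 36, LHR, 21), (SFO, 36, LHR, 35), (SFO, 36, LHR, 38), (SFO, 36, LHR, 4)}
(Pilot ⨝ Airport) ⋈ Crew (natural join on code): {(SFO, 17, NRT, 13, DEN), (SFO, 17, NRT, 13, LA), (SFO, 17, NRT, 13, MIA), (SFO, 17, NRT, 13, NYC), (SFO, 17, NRT, 21, DEN), (SFO, 17, NRT, 21, LA), (SFO, 17, NRT, 21, MIA), (SFO, 17, NRT, 21, NYC), (SFO, 17, NRT, 35, DEN), (SFO, 17, NRT, 35, LA), (SFO, 17, NRT, 35, MIA), (SFO, 17, NRT, 35, NYC), (SFO, 17, NRT, 38, DEN), (SFO, 17, NRT, 38, LA), (SFO, 17, NRT, 38, MIA), (SFO, 17, NRT, 38, NYC), (SFO, 17, NRT, 4, DEN), (SFO, 17, NRT, 4, LA), (SFO, 17, NRT, 4, MIA), (SFO, 17, NRT, 4, NYC), (SFO, 36, LHR, 13, DEN), (SFO, 36, LHR, 13, LA), (SFO, 36, LHR, 13, MIA), (SFO, 36, LHR, 13, NYC), (SFO, 36, LHR, 21, DEN), (SFO, 36, LHR, 21, LA), (SFO, 36, LHR, 21, MIA), (SFO, 36, LHR, 21, NYC), (SFO, 36, LHR, 35, DEN), (SFO, 36, LHR, 35, LA), (SFO, 36, LHR, 35, MIA), (SFO, 36, LHR, 35, NYC), (SFO, 36, LHR, 38, DEN), (SFO, 36, LHR, 38, LA), (SFO, 36, LHR, 38, MIA), (SFO, 36, LHR, 38, NYC), (SFO, 36, LHR, 4, DEN), (SFO, 36, LHR, 4, LA), (SFO, 36, LHR, 4, MIA), (SFO, 36, LHR, 4, NYC)}
Selection city = MIA: {(SFO, 17, NRT, 13, MIA), (SFO, 17, NRT, 21, MIA), (SFO, 17, NRT, 35, MIA), (SFO, 17, NRT, 38, MIA), (SFO, 17, NRT, 4, MIA), (SFO, 36, LHR, 13, MIA), (SFO, 36, LHR, 21, MIA), (SFO, 36, LHR, 35, MIA), (SFO, 36, LHR, 38, MIA), (SFO, 36, LHR, 4, MIA)}
Selection fno >= 4 and pid >= 17: {(SFO, 17, NRT, 13, MIA), (SFO, 17, NRT, 21, MIA), (SFO, 17, NRT, 35, MIA), (SFO, 17, NRT, 38, MIA), (SFO, 17, NRT, 4, MIA), (SFO, 36, LHR, 13, MIA), (SFO, 36, LHR, 21, MIA), (SFO, 36, LHR, 35, MIA), (SFO, 36, LHR, 38, MIA), (SFO, 36, LHR, 4, MIA)}
Projecting to city, fno (5 duplicate(s) eliminated): {(MIA, 13), (MIA, 21), (MIA, 35), (MIA, 38), (MIA, 4)}
Taking the union: {(ATL, 1), (ATL, 17), (ATL, 2), (BOS, 29), (CHI, 26), (DC, 21), (LA, 29), (MIA, 13), (MIA, 21), (MIA, 35), (MIA, 38), (MIA, 4)}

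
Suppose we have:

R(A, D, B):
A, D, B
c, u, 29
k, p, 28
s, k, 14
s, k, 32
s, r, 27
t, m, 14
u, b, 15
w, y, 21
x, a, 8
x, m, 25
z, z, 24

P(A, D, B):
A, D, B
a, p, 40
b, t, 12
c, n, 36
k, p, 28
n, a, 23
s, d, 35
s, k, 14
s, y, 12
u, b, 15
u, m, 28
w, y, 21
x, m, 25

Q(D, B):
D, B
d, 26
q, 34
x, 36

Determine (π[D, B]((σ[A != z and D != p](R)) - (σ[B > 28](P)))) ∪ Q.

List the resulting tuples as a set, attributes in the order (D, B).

{(a, 8), (b, 15), (d, 26), (k, 14), (k, 32), (m, 14), (m, 25), (q, 34), (r, 27), (u, 29), (x, 36), (y, 21)}

σ[A != z and D != p]: keep tuples satisfying A != z and D != p → {(c, u, 29), (s, k, 14), (s, k, 32), (s, r, 27), (t, m, 14), (u, b, 15), (w, y, 21), (x, a, 8), (x, m, 25)}
σ[B > 28]: keep tuples satisfying B > 28 → {(a, p, 40), (c, n, 36), (s, d, 35)}
Taking the difference: {(c, u, 29), (s, k, 14), (s, k, 32), (s, r, 27), (t, m, 14), (u, b, 15), (w, y, 21), (x, a, 8), (x, m, 25)}
π[D, B]: project onto (D, B) → {(a, 8), (b, 15), (k, 14), (k, 32), (m, 14), (m, 25), (r, 27), (u, 29), (y, 21)}
Taking the union: {(a, 8), (b, 15), (d, 26), (k, 14), (k, 32), (m, 14), (m, 25), (q, 34), (r, 27), (u, 29), (x, 36), (y, 21)}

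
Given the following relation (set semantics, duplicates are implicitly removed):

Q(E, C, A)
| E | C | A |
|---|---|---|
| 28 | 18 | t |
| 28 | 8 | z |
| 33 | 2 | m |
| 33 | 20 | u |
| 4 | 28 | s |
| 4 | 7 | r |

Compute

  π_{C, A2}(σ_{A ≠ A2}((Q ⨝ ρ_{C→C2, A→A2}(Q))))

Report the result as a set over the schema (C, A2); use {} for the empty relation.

{(18, z), (2, u), (20, m), (28, r), (7, s), (8, t)}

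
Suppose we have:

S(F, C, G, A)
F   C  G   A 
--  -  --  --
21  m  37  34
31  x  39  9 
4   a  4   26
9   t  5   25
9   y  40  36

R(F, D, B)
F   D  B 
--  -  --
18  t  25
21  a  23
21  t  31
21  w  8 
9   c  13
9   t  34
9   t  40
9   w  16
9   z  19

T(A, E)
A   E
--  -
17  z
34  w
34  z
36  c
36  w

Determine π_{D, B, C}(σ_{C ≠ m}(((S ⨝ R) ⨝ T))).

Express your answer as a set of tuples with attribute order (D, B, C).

{(c, 13, y), (t, 34, y), (t, 40, y), (w, 16, y), (z, 19, y)}

S ⋈ R (natural join on F): {(21, m, 37, 34, a, 23), (21, m, 37, 34, t, 31), (21, m, 37, 34, w, 8), (9, t, 5, 25, c, 13), (9, t, 5, 25, t, 34), (9, t, 5, 25, t, 40), (9, t, 5, 25, w, 16), (9, t, 5, 25, z, 19), (9, y, 40, 36, c, 13), (9, y, 40, 36, t, 34), (9, y, 40, 36, t, 40), (9, y, 40, 36, w, 16), (9, y, 40, 36, z, 19)}
(S ⨝ R) ⋈ T (natural join on A): {(21, m, 37, 34, a, 23, w), (21, m, 37, 34, a, 23, z), (21, m, 37, 34, t, 31, w), (21, m, 37, 34, t, 31, z), (21, m, 37, 34, w, 8, w), (21, m, 37, 34, w, 8, z), (9, y, 40, 36, c, 13, c), (9, y, 40, 36, c, 13, w), (9, y, 40, 36, t, 34, c), (9, y, 40, 36, t, 34, w), (9, y, 40, 36, t, 40, c), (9, y, 40, 36, t, 40, w), (9, y, 40, 36, w, 16, c), (9, y, 40, 36, w, 16, w), (9, y, 40, 36, z, 19, c), (9, y, 40, 36, z, 19, w)}
Filtering on C ≠ m leaves {(9, y, 40, 36, c, 13, c), (9, y, 40, 36, c, 13, w), (9, y, 40, 36, t, 34, c), (9, y, 40, 36, t, 34, w), (9, y, 40, 36, t, 40, c), (9, y, 40, 36, t, 40, w), (9, y, 40, 36, w, 16, c), (9, y, 40, 36, w, 16, w), (9, y, 40, 36, z, 19, c), (9, y, 40, 36, z, 19, w)}.
π_{D, B, C} gives {(c, 13, y), (t, 34, y), (t, 40, y), (w, 16, y), (z, 19, y)} (5 duplicate(s) eliminated).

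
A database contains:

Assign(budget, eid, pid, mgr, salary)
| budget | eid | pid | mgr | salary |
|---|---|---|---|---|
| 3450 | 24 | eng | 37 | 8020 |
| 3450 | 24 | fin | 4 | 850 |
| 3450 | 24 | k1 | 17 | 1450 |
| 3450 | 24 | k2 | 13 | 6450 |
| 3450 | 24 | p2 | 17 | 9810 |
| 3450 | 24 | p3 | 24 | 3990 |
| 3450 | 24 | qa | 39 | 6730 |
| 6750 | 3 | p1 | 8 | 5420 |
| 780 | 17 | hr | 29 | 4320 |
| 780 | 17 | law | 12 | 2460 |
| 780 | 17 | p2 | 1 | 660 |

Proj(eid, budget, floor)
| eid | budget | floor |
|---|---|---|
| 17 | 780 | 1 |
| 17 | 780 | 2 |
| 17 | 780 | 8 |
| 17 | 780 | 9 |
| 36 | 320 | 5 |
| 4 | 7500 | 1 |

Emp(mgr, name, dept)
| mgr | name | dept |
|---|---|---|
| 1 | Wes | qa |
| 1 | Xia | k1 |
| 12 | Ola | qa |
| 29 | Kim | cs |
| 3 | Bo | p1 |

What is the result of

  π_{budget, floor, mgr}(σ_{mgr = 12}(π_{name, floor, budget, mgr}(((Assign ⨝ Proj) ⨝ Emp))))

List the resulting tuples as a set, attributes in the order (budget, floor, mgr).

{(780, 1, 12), (780, 2, 12), (780, 8, 12), (780, 9, 12)}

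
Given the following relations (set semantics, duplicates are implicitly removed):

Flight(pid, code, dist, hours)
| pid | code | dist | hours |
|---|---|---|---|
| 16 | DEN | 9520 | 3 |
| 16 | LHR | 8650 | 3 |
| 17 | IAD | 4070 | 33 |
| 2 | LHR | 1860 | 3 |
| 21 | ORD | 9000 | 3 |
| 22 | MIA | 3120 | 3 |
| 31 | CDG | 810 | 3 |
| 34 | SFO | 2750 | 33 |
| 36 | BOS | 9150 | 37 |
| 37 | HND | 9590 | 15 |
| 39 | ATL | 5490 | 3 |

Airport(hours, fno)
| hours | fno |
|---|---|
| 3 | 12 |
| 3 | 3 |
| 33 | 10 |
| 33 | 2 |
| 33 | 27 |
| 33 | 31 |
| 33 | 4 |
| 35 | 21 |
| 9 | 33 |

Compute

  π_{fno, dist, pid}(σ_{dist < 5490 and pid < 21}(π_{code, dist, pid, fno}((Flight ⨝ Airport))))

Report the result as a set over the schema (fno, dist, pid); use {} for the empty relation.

{(10, 4070, 17), (12, 1860, 2), (2, 4070, 17), (27, 4070, 17), (3, 1860, 2), (31, 4070, 17), (4, 4070, 17)}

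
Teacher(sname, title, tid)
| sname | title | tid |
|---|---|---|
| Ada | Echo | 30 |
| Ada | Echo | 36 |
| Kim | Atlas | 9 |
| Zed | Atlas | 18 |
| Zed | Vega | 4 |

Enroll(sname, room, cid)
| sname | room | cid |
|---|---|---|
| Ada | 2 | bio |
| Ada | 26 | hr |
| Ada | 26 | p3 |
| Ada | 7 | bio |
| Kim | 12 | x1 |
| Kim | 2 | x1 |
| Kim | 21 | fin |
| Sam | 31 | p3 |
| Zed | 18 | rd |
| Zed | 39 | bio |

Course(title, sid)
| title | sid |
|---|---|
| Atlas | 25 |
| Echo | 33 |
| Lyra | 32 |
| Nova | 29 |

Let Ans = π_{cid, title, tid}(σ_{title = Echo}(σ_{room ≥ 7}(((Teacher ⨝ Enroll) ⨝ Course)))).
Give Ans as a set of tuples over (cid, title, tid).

{(bio, Echo, 30), (bio, Echo, 36), (hr, Echo, 30), (hr, Echo, 36), (p3, Echo, 30), (p3, Echo, 36)}

Teacher ⋈ Enroll (natural join on sname): {(Ada, Echo, 30, 2, bio), (Ada, Echo, 30, 26, hr), (Ada, Echo, 30, 26, p3), (Ada, Echo, 30, 7, bio), (Ada, Echo, 36, 2, bio), (Ada, Echo, 36, 26, hr), (Ada, Echo, 36, 26, p3), (Ada, Echo, 36, 7, bio), (Kim, Atlas, 9, 12, x1), (Kim, Atlas, 9, 2, x1), (Kim, Atlas, 9, 21, fin), (Zed, Atlas, 18, 18, rd), (Zed, Atlas, 18, 39, bio), (Zed, Vega, 4, 18, rd), (Zed, Vega, 4, 39, bio)}
(Teacher ⨝ Enroll) ⋈ Course (natural join on title): {(Ada, Echo, 30, 2, bio, 33), (Ada, Echo, 30, 26, hr, 33), (Ada, Echo, 30, 26, p3, 33), (Ada, Echo, 30, 7, bio, 33), (Ada, Echo, 36, 2, bio, 33), (Ada, Echo, 36, 26, hr, 33), (Ada, Echo, 36, 26, p3, 33), (Ada, Echo, 36, 7, bio, 33), (Kim, Atlas, 9, 12, x1, 25), (Kim, Atlas, 9, 2, x1, 25), (Kim, Atlas, 9, 21, fin, 25), (Zed, Atlas, 18, 18, rd, 25), (Zed, Atlas, 18, 39, bio, 25)}
Filtering on room ≥ 7 leaves {(Ada, Echo, 30, 26, hr, 33), (Ada, Echo, 30, 26, p3, 33), (Ada, Echo, 30, 7, bio, 33), (Ada, Echo, 36, 26, hr, 33), (Ada, Echo, 36, 26, p3, 33), (Ada, Echo, 36, 7, bio, 33), (Kim, Atlas, 9, 12, x1, 25), (Kim, Atlas, 9, 21, fin, 25), (Zed, Atlas, 18, 18, rd, 25), (Zed, Atlas, 18, 39, bio, 25)}.
Filtering on title = Echo leaves {(Ada, Echo, 30, 26, hr, 33), (Ada, Echo, 30, 26, p3, 33), (Ada, Echo, 30, 7, bio, 33), (Ada, Echo, 36, 26, hr, 33), (Ada, Echo, 36, 26, p3, 33), (Ada, Echo, 36, 7, bio, 33)}.
π[cid, title, tid]: project onto (cid, title, tid) → {(bio, Echo, 30), (bio, Echo, 36), (hr, Echo, 30), (hr, Echo, 36), (p3, Echo, 30), (p3, Echo, 36)}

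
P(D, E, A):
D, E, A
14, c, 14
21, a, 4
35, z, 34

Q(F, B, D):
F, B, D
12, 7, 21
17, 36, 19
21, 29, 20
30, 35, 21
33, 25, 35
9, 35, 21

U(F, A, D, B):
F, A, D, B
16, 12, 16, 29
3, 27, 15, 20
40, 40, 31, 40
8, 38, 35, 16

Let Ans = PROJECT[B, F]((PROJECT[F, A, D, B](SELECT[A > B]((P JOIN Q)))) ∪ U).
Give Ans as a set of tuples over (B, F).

{(16, 8), (20, 3), (25, 33), (29, 16), (40, 40)}

Natural join on D: {(21, a, 4, 12, 7), (21, a, 4, 30, 35), (21, a, 4, 9, 35), (35, z, 34, 33, 25)}
Filtering on A > B leaves {(35, z, 34, 33, 25)}.
Keep only column(s) F, A, D, B: {(33, 34, 35, 25)}
Taking the union: {(16, 12, 16, 29), (3, 27, 15, 20), (33, 34, 35, 25), (40, 40, 31, 40), (8, 38, 35, 16)}
Keep only column(s) B, F: {(16, 8), (20, 3), (25, 33), (29, 16), (40, 40)}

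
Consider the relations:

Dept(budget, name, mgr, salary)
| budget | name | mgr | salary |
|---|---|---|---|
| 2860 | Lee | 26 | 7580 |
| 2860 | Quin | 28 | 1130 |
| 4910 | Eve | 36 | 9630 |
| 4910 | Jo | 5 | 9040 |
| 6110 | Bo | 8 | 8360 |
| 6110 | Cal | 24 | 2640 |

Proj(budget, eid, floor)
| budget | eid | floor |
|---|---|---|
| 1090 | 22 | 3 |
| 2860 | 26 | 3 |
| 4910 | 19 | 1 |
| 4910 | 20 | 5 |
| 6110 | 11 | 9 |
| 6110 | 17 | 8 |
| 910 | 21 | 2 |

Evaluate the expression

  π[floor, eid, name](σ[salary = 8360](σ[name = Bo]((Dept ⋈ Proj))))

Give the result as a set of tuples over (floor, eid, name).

Joining Dept and Proj on budget yields {(2860, Lee, 26, 7580, 26, 3), (2860, Quin, 28, 1130, 26, 3), (4910, Eve, 36, 9630, 19, 1), (4910, Eve, 36, 9630, 20, 5), (4910, Jo, 5, 9040, 19, 1), (4910, Jo, 5, 9040, 20, 5), (6110, Bo, 8, 8360, 11, 9), (6110, Bo, 8, 8360, 17, 8), (6110, Cal, 24, 2640, 11, 9), (6110, Cal, 24, 2640, 17, 8)}.
Selection name = Bo: {(6110, Bo, 8, 8360, 11, 9), (6110, Bo, 8, 8360, 17, 8)}
Selection salary = 8360: {(6110, Bo, 8, 8360, 11, 9), (6110, Bo, 8, 8360, 17, 8)}
Projecting to floor, eid, name: {(8, 17, Bo), (9, 11, Bo)}

{(8, 17, Bo), (9, 11, Bo)}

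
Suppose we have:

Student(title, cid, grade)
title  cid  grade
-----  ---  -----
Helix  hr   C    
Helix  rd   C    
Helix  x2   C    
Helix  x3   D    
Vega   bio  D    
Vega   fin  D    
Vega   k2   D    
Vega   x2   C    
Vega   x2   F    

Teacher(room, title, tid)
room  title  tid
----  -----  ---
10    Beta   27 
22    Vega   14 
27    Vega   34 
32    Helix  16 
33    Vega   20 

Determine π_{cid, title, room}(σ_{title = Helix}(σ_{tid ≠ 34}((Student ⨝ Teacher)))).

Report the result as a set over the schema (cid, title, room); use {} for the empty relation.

Student ⋈ Teacher (natural join on title): {(Helix, hr, C, 32, 16), (Helix, rd, C, 32, 16), (Helix, x2, C, 32, 16), (Helix, x3, D, 32, 16), (Vega, bio, D, 22, 14), (Vega, bio, D, 27, 34), (Vega, bio, D, 33, 20), (Vega, fin, D, 22, 14), (Vega, fin, D, 27, 34), (Vega, fin, D, 33, 20), (Vega, k2, D, 22, 14), (Vega, k2, D, 27, 34), (Vega, k2, D, 33, 20), (Vega, x2, C, 22, 14), (Vega, x2, C, 27, 34), (Vega, x2, C, 33, 20), (Vega, x2, F, 22, 14), (Vega, x2, F, 27, 34), (Vega, x2, F, 33, 20)}
Selection tid ≠ 34: {(Helix, hr, C, 32, 16), (Helix, rd, C, 32, 16), (Helix, x2, C, 32, 16), (Helix, x3, D, 32, 16), (Vega, bio, D, 22, 14), (Vega, bio, D, 33, 20), (Vega, fin, D, 22, 14), (Vega, fin, D, 33, 20), (Vega, k2, D, 22, 14), (Vega, k2, D, 33, 20), (Vega, x2, C, 22, 14), (Vega, x2, C, 33, 20), (Vega, x2, F, 22, 14), (Vega, x2, F, 33, 20)}
Selection title = Helix: {(Helix, hr, C, 32, 16), (Helix, rd, C, 32, 16), (Helix, x2, C, 32, 16), (Helix, x3, D, 32, 16)}
π_{cid, title, room} gives {(hr, Helix, 32), (rd, Helix, 32), (x2, Helix, 32), (x3, Helix, 32)}.

{(hr, Helix, 32), (rd, Helix, 32), (x2, Helix, 32), (x3, Helix, 32)}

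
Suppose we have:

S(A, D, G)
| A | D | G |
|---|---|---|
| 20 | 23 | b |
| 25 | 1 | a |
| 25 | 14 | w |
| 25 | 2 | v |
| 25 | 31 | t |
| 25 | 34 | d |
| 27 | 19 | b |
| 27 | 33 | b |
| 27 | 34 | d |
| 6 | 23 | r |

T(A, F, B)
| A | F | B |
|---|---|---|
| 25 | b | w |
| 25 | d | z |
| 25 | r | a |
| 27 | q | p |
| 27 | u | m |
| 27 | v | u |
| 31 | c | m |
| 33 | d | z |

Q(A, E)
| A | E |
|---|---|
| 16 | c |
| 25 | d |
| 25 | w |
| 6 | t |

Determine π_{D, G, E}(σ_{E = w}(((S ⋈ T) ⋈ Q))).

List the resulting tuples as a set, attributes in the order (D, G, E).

{(1, a, w), (14, w, w), (2, v, w), (31, t, w), (34, d, w)}

Natural join on A: {(25, 1, a, b, w), (25, 1, a, d, z), (25, 1, a, r, a), (25, 14, w, b, w), (25, 14, w, d, z), (25, 14, w, r, a), (25, 2, v, b, w), (25, 2, v, d, z), (25, 2, v, r, a), (25, 31, t, b, w), (25, 31, t, d, z), (25, 31, t, r, a), (25, 34, d, b, w), (25, 34, d, d, z), (25, 34, d, r, a), (27, 19, b, q, p), (27, 19, b, u, m), (27, 19, b, v, u), (27, 33, b, q, p), (27, 33, b, u, m), (27, 33, b, v, u), (27, 34, d, q, p), (27, 34, d, u, m), (27, 34, d, v, u)}
Natural join on A: {(25, 1, a, b, w, d), (25, 1, a, b, w, w), (25, 1, a, d, z, d), (25, 1, a, d, z, w), (25, 1, a, r, a, d), (25, 1, a, r, a, w), (25, 14, w, b, w, d), (25, 14, w, b, w, w), (25, 14, w, d, z, d), (25, 14, w, d, z, w), (25, 14, w, r, a, d), (25, 14, w, r, a, w), (25, 2, v, b, w, d), (25, 2, v, b, w, w), (25, 2, v, d, z, d), (25, 2, v, d, z, w), (25, 2, v, r, a, d), (25, 2, v, r, a, w), (25, 31, t, b, w, d), (25, 31, t, b, w, w), (25, 31, t, d, z, d), (25, 31, t, d, z, w), (25, 31, t, r, a, d), (25, 31, t, r, a, w), (25, 34, d, b, w, d), (25, 34, d, b, w, w), (25, 34, d, d, z, d), (25, 34, d, d, z, w), (25, 34, d, r, a, d), (25, 34, d, r, a, w)}
Filtering on E = w leaves {(25, 1, a, b, w, w), (25, 1, a, d, z, w), (25, 1, a, r, a, w), (25, 14, w, b, w, w), (25, 14, w, d, z, w), (25, 14, w, r, a, w), (25, 2, v, b, w, w), (25, 2, v, d, z, w), (25, 2, v, r, a, w), (25, 31, t, b, w, w), (25, 31, t, d, z, w), (25, 31, t, r, a, w), (25, 34, d, b, w, w), (25, 34, d, d, z, w), (25, 34, d, r, a, w)}.
π[D, G, E]: project onto (D, G, E) (10 duplicate(s) eliminated) → {(1, a, w), (14, w, w), (2, v, w), (31, t, w), (34, d, w)}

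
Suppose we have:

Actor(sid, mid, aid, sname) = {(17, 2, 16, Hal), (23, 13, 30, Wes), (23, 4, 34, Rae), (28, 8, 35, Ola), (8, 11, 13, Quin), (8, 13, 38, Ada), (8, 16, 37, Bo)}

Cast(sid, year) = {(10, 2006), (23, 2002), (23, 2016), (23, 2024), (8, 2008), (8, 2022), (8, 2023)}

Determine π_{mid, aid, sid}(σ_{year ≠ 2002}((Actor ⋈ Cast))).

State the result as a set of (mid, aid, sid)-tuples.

{(11, 13, 8), (13, 30, 23), (13, 38, 8), (16, 37, 8), (4, 34, 23)}

Joining Actor and Cast on sid yields {(23, 13, 30, Wes, 2002), (23, 13, 30, Wes, 2016), (23, 13, 30, Wes, 2024), (23, 4, 34, Rae, 2002), (23, 4, 34, Rae, 2016), (23, 4, 34, Rae, 2024), (8, 11, 13, Quin, 2008), (8, 11, 13, Quin, 2022), (8, 11, 13, Quin, 2023), (8, 13, 38, Ada, 2008), (8, 13, 38, Ada, 2022), (8, 13, 38, Ada, 2023), (8, 16, 37, Bo, 2008), (8, 16, 37, Bo, 2022), (8, 16, 37, Bo, 2023)}.
Filtering on year ≠ 2002 leaves {(23, 13, 30, Wes, 2016), (23, 13, 30, Wes, 2024), (23, 4, 34, Rae, 2016), (23, 4, 34, Rae, 2024), (8, 11, 13, Quin, 2008), (8, 11, 13, Quin, 2022), (8, 11, 13, Quin, 2023), (8, 13, 38, Ada, 2008), (8, 13, 38, Ada, 2022), (8, 13, 38, Ada, 2023), (8, 16, 37, Bo, 2008), (8, 16, 37, Bo, 2022), (8, 16, 37, Bo, 2023)}.
π[mid, aid, sid]: project onto (mid, aid, sid) (8 duplicate(s) eliminated) → {(11, 13, 8), (13, 30, 23), (13, 38, 8), (16, 37, 8), (4, 34, 23)}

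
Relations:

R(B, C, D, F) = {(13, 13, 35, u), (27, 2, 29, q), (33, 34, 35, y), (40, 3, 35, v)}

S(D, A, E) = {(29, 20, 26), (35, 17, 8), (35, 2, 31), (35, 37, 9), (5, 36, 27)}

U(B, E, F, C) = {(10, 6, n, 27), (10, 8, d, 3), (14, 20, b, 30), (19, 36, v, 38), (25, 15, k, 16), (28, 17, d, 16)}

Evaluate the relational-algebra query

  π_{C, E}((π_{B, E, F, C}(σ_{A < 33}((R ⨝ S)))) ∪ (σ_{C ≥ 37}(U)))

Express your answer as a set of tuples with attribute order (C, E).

Joining R and S on D yields {(13, 13, 35, u, 17, 8), (13, 13, 35, u, 2, 31), (13, 13, 35, u, 37, 9), (27, 2, 29, q, 20, 26), (33, 34, 35, y, 17, 8), (33, 34, 35, y, 2, 31), (33, 34, 35, y, 37, 9), (40, 3, 35, v, 17, 8), (40, 3, 35, v, 2, 31), (40, 3, 35, v, 37, 9)}.
Selection A < 33: {(13, 13, 35, u, 17, 8), (13, 13, 35, u, 2, 31), (27, 2, 29, q, 20, 26), (33, 34, 35, y, 17, 8), (33, 34, 35, y, 2, 31), (40, 3, 35, v, 17, 8), (40, 3, 35, v, 2, 31)}
Projecting to B, E, F, C: {(13, 31, u, 13), (13, 8, u, 13), (27, 26, q, 2), (33, 31, y, 34), (33, 8, y, 34), (40, 31, v, 3), (40, 8, v, 3)}
Selection C ≥ 37: {(19, 36, v, 38)}
Taking the union: {(13, 31, u, 13), (13, 8, u, 13), (19, 36, v, 38), (27, 26, q, 2), (33, 31, y, 34), (33, 8, y, 34), (40, 31, v, 3), (40, 8, v, 3)}
Projecting to C, E: {(13, 31), (13, 8), (2, 26), (3, 31), (3, 8), (34, 31), (34, 8), (38, 36)}

{(13, 31), (13, 8), (2, 26), (3, 31), (3, 8), (34, 31), (34, 8), (38, 36)}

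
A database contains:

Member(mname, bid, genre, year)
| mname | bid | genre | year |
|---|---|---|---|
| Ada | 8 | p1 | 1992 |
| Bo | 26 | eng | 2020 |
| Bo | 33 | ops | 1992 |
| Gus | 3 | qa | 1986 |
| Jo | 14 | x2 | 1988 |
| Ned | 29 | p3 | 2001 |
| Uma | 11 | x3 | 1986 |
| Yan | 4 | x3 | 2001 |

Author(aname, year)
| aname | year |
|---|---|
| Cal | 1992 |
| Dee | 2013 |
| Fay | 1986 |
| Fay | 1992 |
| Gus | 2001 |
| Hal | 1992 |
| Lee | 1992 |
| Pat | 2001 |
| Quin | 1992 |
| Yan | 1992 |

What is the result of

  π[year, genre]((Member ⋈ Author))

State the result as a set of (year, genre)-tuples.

{(1986, qa), (1986, x3), (1992, ops), (1992, p1), (2001, p3), (2001, x3)}

Joining Member and Author on year yields {(Ada, 8, p1, 1992, Cal), (Ada, 8, p1, 1992, Fay), (Ada, 8, p1, 1992, Hal), (Ada, 8, p1, 1992, Lee), (Ada, 8, p1, 1992, Quin), (Ada, 8, p1, 1992, Yan), (Bo, 33, ops, 1992, Cal), (Bo, 33, ops, 1992, Fay), (Bo, 33, ops, 1992, Hal), (Bo, 33, ops, 1992, Lee), (Bo, 33, ops, 1992, Quin), (Bo, 33, ops, 1992, Yan), (Gus, 3, qa, 1986, Fay), (Ned, 29, p3, 2001, Gus), (Ned, 29, p3, 2001, Pat), (Uma, 11, x3, 1986, Fay), (Yan, 4, x3, 2001, Gus), (Yan, 4, x3, 2001, Pat)}.
π_{year, genre} gives {(1986, qa), (1986, x3), (1992, ops), (1992, p1), (2001, p3), (2001, x3)} (12 duplicate(s) eliminated).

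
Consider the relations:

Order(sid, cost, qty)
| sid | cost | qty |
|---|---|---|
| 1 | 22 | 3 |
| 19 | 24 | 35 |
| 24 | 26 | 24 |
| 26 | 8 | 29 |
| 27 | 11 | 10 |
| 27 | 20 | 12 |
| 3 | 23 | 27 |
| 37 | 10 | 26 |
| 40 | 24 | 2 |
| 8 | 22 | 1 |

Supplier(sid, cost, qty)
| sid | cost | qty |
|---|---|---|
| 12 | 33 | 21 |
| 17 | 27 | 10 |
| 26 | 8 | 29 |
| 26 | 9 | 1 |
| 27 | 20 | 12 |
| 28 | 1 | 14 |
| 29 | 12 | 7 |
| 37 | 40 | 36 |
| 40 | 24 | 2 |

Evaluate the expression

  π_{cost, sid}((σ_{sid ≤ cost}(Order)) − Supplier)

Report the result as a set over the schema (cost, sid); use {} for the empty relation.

Selection sid ≤ cost: {(1, 22, 3), (19, 24, 35), (24, 26, 24), (3, 23, 27), (8, 22, 1)}
Difference: {(1, 22, 3), (19, 24, 35), (24, 26, 24), (3, 23, 27), (8, 22, 1)} with {(12, 33, 21), (17, 27, 10), (26, 8, 29), (26, 9, 1), (27, 20, 12), (28, 1, 14), (29, 12, 7), (37, 40, 36), (40, 24, 2)} → {(1, 22, 3), (19, 24, 35), (24, 26, 24), (3, 23, 27), (8, 22, 1)}
Projecting to cost, sid: {(22, 1), (22, 8), (23, 3), (24, 19), (26, 24)}

{(22, 1), (22, 8), (23, 3), (24, 19), (26, 24)}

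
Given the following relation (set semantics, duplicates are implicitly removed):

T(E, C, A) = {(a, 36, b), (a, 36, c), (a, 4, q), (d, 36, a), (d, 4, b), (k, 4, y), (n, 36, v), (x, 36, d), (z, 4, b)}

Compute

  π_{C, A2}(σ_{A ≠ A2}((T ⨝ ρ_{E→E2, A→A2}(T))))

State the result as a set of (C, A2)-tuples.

ρ[E→E2, A→A2]: schema becomes (E2, C, A2); tuples unchanged.
Joining T and ρ_{E→E2, A→A2}(T) on C yields {(a, 36, b, a, b), (a, 36, b, a, c), (a, 36, b, d, a), (a, 36, b, n, v), (a, 36, b, x, d), (a, 36, c, a, b), (a, 36, c, a, c), (a, 36, c, d, a), (a, 36, c, n, v), (a, 36, c, x, d), (a, 4, q, a, q), (a, 4, q, d, b), (a, 4, q, k, y), (a, 4, q, z, b), (d, 36, a, a, b), (d, 36, a, a, c), (d, 36, a, d, a), (d, 36, a, n, v), (d, 36, a, x, d), (d, 4, b, a, q), (d, 4, b, d, b), (d, 4, b, k, y), (d, 4, b, z, b), (k, 4, y, a, q), (k, 4, y, d, b), (k, 4, y, k, y), (k, 4, y, z, b), (n, 36, v, a, b), (n, 36, v, a, c), (n, 36, v, d, a), (n, 36, v, n, v), (n, 36, v, x, d), (x, 36, d, a, b), (x, 36, d, a, c), (x, 36, d, d, a), (x, 36, d, n, v), (x, 36, d, x, d), (z, 4, b, a, q), (z, 4, b, d, b), (z, 4, b, k, y), (z, 4, b, z, b)}.
Selection A ≠ A2: {(a, 36, b, a, c), (a, 36, b, d, a), (a, 36, b, n, v), (a, 36, b, x, d), (a, 36, c, a, b), (a, 36, c, d, a), (a, 36, c, n, v), (a, 36, c, x, d), (a, 4, q, d, b), (a, 4, q, k, y), (a, 4, q, z, b), (d, 36, a, a, b), (d, 36, a, a, c), (d, 36, a, n, v), (d, 36, a, x, d), (d, 4, b, a, q), (d, 4, b, k, y), (k, 4, y, a, q), (k, 4, y, d, b), (k, 4, y, z, b), (n, 36, v, a, b), (n, 36, v, a, c), (n, 36, v, d, a), (n, 36, v, x, d), (x, 36, d, a, b), (x, 36, d, a, c), (x, 36, d, d, a), (x, 36, d, n, v), (z, 4, b, a, q), (z, 4, b, k, y)}
Projecting to C, A2 (22 duplicate(s) eliminated): {(36, a), (36, b), (36, c), (36, d), (36, v), (4, b), (4, q), (4, y)}

{(36, a), (36, b), (36, c), (36, d), (36, v), (4, b), (4, q), (4, y)}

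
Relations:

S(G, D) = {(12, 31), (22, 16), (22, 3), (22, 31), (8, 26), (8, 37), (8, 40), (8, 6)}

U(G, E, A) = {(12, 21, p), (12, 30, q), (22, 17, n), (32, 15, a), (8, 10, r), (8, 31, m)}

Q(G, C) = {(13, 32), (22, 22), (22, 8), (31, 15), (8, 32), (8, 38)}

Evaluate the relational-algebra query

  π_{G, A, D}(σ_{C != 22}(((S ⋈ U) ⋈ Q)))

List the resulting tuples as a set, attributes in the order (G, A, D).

Joining S and U on G yields {(12, 31, 21, p), (12, 31, 30, q), (22, 16, 17, n), (22, 3, 17, n), (22, 31, 17, n), (8, 26, 10, r), (8, 26, 31, m), (8, 37, 10, r), (8, 37, 31, m), (8, 40, 10, r), (8, 40, 31, m), (8, 6, 10, r), (8, 6, 31, m)}.
Joining (S ⋈ U) and Q on G yields {(22, 16, 17, n, 22), (22, 16, 17, n, 8), (22, 3, 17, n, 22), (22, 3, 17, n, 8), (22, 31, 17, n, 22), (22, 31, 17, n, 8), (8, 26, 10, r, 32), (8, 26, 10, r, 38), (8, 26, 31, m, 32), (8, 26, 31, m, 38), (8, 37, 10, r, 32), (8, 37, 10, r, 38), (8, 37, 31, m, 32), (8, 37, 31, m, 38), (8, 40, 10, r, 32), (8, 40, 10, r, 38), (8, 40, 31, m, 32), (8, 40, 31, m, 38), (8, 6, 10, r, 32), (8, 6, 10, r, 38), (8, 6, 31, m, 32), (8, 6, 31, m, 38)}.
Apply σ_{C != 22}; surviving tuples: {(22, 16, 17, n, 8), (22, 3, 17, n, 8), (22, 31, 17, n, 8), (8, 26, 10, r, 32), (8, 26, 10, r, 38), (8, 26, 31, m, 32), (8, 26, 31, m, 38), (8, 37, 10, r, 32), (8, 37, 10, r, 38), (8, 37, 31, m, 32), (8, 37, 31, m, 38), (8, 40, 10, r, 32), (8, 40, 10, r, 38), (8, 40, 31, m, 32), (8, 40, 31, m, 38), (8, 6, 10, r, 32), (8, 6, 10, r, 38), (8, 6, 31, m, 32), (8, 6, 31, m, 38)}
π[G, A, D]: project onto (G, A, D) (8 duplicate(s) eliminated) → {(22, n, 16), (22, n, 3), (22, n, 31), (8, m, 26), (8, m, 37), (8, m, 40), (8, m, 6), (8, r, 26), (8, r, 37), (8, r, 40), (8, r, 6)}

{(22, n, 16), (22, n, 3), (22, n, 31), (8, m, 26), (8, m, 37), (8, m, 40), (8, m, 6), (8, r, 26), (8, r, 37), (8, r, 40), (8, r, 6)}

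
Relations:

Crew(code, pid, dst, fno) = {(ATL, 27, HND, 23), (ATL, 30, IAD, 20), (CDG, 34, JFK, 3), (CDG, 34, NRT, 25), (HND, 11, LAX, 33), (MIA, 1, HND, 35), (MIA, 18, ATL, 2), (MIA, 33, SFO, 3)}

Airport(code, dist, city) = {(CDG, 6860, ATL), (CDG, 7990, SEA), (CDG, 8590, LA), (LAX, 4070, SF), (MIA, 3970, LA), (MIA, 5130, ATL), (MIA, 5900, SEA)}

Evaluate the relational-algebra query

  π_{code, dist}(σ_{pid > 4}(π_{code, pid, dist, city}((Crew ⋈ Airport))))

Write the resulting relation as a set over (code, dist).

Natural join on code: {(CDG, 34, JFK, 3, 6860, ATL), (CDG, 34, JFK, 3, 7990, SEA), (CDG, 34, JFK, 3, 8590, LA), (CDG, 34, NRT, 25, 6860, ATL), (CDG, 34, NRT, 25, 7990, SEA), (CDG, 34, NRT, 25, 8590, LA), (MIA, 1, HND, 35, 3970, LA), (MIA, 1, HND, 35, 5130, ATL), (MIA, 1, HND, 35, 5900, SEA), (MIA, 18, ATL, 2, 3970, LA), (MIA, 18, ATL, 2, 5130, ATL), (MIA, 18, ATL, 2, 5900, SEA), (MIA, 33, SFO, 3, 3970, LA), (MIA, 33, SFO, 3, 5130, ATL), (MIA, 33, SFO, 3, 5900, SEA)}
π[code, pid, dist, city]: project onto (code, pid, dist, city) (3 duplicate(s) eliminated) → {(CDG, 34, 6860, ATL), (CDG, 34, 7990, SEA), (CDG, 34, 8590, LA), (MIA, 1, 3970, LA), (MIA, 1, 5130, ATL), (MIA, 1, 5900, SEA), (MIA, 18, 3970, LA), (MIA, 18, 5130, ATL), (MIA, 18, 5900, SEA), (MIA, 33, 3970, LA), (MIA, 33, 5130, ATL), (MIA, 33, 5900, SEA)}
σ[pid > 4]: keep tuples satisfying pid > 4 → {(CDG, 34, 6860, ATL), (CDG, 34, 7990, SEA), (CDG, 34, 8590, LA), (MIA, 18, 3970, LA), (MIA, 18, 5130, ATL), (MIA, 18, 5900, SEA), (MIA, 33, 3970, LA), (MIA, 33, 5130, ATL), (MIA, 33, 5900, SEA)}
π[code, dist]: project onto (code, dist) (3 duplicate(s) eliminated) → {(CDG, 6860), (CDG, 7990), (CDG, 8590), (MIA, 3970), (MIA, 5130), (MIA, 5900)}

{(CDG, 6860), (CDG, 7990), (CDG, 8590), (MIA, 3970), (MIA, 5130), (MIA, 5900)}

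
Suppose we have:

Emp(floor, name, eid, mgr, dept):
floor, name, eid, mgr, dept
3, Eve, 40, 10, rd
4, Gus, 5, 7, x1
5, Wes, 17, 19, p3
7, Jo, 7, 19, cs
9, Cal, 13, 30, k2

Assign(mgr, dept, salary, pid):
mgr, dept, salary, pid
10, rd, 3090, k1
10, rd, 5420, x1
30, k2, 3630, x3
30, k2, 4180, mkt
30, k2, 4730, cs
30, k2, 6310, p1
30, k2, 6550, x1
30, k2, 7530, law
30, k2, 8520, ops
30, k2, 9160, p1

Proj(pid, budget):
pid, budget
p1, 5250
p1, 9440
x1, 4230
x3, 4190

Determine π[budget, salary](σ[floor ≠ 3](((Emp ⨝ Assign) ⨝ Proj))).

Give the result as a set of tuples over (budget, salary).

{(4190, 3630), (4230, 6550), (5250, 6310), (5250, 9160), (9440, 6310), (9440, 9160)}

Natural join on mgr, dept: {(3, Eve, 40, 10, rd, 3090, k1), (3, Eve, 40, 10, rd, 5420, x1), (9, Cal, 13, 30, k2, 3630, x3), (9, Cal, 13, 30, k2, 4180, mkt), (9, Cal, 13, 30, k2, 4730, cs), (9, Cal, 13, 30, k2, 6310, p1), (9, Cal, 13, 30, k2, 6550, x1), (9, Cal, 13, 30, k2, 7530, law), (9, Cal, 13, 30, k2, 8520, ops), (9, Cal, 13, 30, k2, 9160, p1)}
Natural join on pid: {(3, Eve, 40, 10, rd, 5420, x1, 4230), (9, Cal, 13, 30, k2, 3630, x3, 4190), (9, Cal, 13, 30, k2, 6310, p1, 5250), (9, Cal, 13, 30, k2, 6310, p1, 9440), (9, Cal, 13, 30, k2, 6550, x1, 4230), (9, Cal, 13, 30, k2, 9160, p1, 5250), (9, Cal, 13, 30, k2, 9160, p1, 9440)}
Filtering on floor ≠ 3 leaves {(9, Cal, 13, 30, k2, 3630, x3, 4190), (9, Cal, 13, 30, k2, 6310, p1, 5250), (9, Cal, 13, 30, k2, 6310, p1, 9440), (9, Cal, 13, 30, k2, 6550, x1, 4230), (9, Cal, 13, 30, k2, 9160, p1, 5250), (9, Cal, 13, 30, k2, 9160, p1, 9440)}.
π_{budget, salary} gives {(4190, 3630), (4230, 6550), (5250, 6310), (5250, 9160), (9440, 6310), (9440, 9160)}.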